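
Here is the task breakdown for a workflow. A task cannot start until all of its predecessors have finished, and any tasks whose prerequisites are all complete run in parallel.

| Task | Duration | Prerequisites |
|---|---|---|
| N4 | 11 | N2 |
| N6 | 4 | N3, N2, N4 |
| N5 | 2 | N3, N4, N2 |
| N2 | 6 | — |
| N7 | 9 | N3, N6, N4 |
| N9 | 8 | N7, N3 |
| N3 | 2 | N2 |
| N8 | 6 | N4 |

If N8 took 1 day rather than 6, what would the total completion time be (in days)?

Baseline: N2→N4→N6→N7→N9 = 6+11+4+9+8 = 38 → 38 days.
N8 has 15 days of float (longest path through it is 23).
The critical path is still N2→N4→N6→N7→N9; finish is now 38 days.

38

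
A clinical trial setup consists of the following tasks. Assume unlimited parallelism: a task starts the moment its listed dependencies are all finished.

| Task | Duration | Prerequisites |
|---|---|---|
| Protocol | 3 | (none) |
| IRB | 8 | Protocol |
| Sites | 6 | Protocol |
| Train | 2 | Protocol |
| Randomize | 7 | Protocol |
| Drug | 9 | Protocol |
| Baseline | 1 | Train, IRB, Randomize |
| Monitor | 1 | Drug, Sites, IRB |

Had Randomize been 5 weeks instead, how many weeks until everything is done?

Critical path before the change: Protocol→Drug→Monitor = 3+9+1 = 13 giving 13 weeks.
The longest path through Randomize is only 11 weeks, so Randomize has float 2.
The critical path is still Protocol→Drug→Monitor; finish is now 13 weeks.

13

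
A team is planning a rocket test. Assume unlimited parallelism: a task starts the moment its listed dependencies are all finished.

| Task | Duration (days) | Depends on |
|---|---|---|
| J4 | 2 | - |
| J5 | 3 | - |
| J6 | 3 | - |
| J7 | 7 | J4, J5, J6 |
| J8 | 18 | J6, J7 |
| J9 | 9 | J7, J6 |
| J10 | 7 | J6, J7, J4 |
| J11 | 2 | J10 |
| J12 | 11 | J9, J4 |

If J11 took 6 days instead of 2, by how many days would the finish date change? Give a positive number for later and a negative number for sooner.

Actual critical path: J5→J7→J9→J12 = 3+7+9+11 = 30 ⇒ 30 days.
J11 has 11 days of float (longest path through it is 19).
No other chain overtakes it, so the finish is 30 days.
Change in finish: 30 − 30 = +0 days.

0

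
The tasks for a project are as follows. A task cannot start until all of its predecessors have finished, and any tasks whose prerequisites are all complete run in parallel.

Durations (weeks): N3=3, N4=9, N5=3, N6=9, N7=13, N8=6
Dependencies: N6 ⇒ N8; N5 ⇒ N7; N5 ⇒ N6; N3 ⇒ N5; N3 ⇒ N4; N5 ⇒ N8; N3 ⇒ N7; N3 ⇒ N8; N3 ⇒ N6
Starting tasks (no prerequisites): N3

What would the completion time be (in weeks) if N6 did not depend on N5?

With the dependency in place, N3→N5→N6→N8 = 3+3+9+6 = 21 sets the finish at 21 weeks.
Without N5→N6, N6's earliest start moves from 6 to 3.
New critical path: N3→N5→N7 = 3+3+13 = 19 ⇒ 19 weeks.

19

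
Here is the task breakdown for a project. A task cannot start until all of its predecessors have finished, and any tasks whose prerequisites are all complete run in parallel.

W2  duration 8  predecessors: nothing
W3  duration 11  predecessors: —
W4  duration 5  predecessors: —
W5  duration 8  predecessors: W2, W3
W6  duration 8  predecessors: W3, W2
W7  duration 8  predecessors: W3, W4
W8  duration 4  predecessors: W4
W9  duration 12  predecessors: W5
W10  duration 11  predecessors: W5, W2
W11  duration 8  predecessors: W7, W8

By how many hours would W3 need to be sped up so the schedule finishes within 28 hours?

Current finish: 31 hours; target: 28.
W3 is on every critical path, so each hour cut from W3 cuts the finish by one (this holds down to a finish of 28).
Need 31 − 28 = 3 hours off W3 → W3 becomes 8 hours, finish becomes 28.

3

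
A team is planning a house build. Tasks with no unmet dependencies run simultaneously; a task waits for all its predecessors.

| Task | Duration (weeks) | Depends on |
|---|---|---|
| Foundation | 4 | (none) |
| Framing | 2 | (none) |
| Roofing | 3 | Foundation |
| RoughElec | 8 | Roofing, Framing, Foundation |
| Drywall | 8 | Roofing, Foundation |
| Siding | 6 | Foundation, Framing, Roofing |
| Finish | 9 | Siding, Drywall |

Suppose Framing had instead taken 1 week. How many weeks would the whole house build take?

Baseline: Foundation→Roofing→Drywall→Finish = 4+3+8+9 = 24 → 24 weeks.
Framing is off the critical path — its longest chain is 17 weeks, giving 7 of slack.
That remains the longest chain; total 24 weeks.

24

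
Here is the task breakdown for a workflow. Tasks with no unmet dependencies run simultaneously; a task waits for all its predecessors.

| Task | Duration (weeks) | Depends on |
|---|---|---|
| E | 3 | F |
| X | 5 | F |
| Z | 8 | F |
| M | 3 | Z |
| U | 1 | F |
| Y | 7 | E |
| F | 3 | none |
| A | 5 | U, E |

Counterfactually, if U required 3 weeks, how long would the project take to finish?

Baseline: F→Z→M = 3+8+3 = 14 → 14 weeks.
U is off the critical path — its longest chain is 9 weeks, giving 5 of slack.
That remains the longest chain; total 14 weeks.

14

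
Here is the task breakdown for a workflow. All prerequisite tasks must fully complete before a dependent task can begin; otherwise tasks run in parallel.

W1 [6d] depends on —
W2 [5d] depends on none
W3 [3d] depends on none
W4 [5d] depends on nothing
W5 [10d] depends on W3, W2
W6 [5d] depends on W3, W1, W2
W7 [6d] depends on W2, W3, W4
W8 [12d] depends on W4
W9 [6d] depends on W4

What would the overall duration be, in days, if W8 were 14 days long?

As given, the longest chain is W4→W8 = 5+12 = 17, so the finish is 17 days.
W8 lies on that path, so at 14 days the path becomes 19 days.
That remains the longest chain; total 19 days.

19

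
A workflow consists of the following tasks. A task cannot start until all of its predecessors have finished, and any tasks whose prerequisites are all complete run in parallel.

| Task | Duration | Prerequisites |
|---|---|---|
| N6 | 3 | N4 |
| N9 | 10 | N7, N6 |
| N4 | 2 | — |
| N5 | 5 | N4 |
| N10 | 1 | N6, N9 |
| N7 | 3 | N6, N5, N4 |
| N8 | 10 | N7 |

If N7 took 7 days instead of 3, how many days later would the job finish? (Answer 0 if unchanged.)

4

Actual critical path: N4→N5→N7→N9→N10 = 2+5+3+10+1 = 21 ⇒ 21 days.
N7 lies on that path, so at 7 days the path becomes 25 days.
That remains the longest chain; total 25 days.
Change in finish: 25 − 21 = +4 days.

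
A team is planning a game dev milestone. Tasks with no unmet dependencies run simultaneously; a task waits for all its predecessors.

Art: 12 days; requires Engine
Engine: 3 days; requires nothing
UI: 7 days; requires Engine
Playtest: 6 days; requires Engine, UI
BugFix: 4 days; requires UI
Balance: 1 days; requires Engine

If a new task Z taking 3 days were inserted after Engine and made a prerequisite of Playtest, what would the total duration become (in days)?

16

Originally the plan takes 16 days.
With Z inserted, Playtest now waits for max(Engine, UI, Z).
New critical path: Engine→UI→Playtest = 3+7+6 = 16 ⇒ 16 days.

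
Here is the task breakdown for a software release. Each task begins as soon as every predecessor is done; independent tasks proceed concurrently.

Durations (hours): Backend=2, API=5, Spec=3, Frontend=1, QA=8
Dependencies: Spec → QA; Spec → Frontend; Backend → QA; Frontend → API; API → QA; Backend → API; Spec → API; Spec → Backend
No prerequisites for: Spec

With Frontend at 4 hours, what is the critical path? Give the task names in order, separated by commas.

Actual critical path: Spec→Backend→API→QA = 3+2+5+8 = 18 ⇒ 18 hours.
Frontend is off the critical path — its longest chain is 17 hours, giving 1 of slack.
The binding chain switches to Spec→Frontend→API→QA = 3+4+5+8 = 20; finish 20 hours.

Spec, Frontend, API, QA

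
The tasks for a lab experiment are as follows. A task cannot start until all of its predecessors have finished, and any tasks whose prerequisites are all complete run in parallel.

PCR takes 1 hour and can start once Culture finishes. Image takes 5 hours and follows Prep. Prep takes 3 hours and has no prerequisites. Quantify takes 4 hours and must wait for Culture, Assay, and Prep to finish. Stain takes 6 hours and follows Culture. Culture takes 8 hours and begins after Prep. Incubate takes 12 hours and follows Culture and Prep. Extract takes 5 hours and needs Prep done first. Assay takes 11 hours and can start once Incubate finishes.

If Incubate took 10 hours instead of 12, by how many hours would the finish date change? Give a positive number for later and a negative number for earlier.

-2

Actual critical path: Prep→Culture→Incubate→Assay→Quantify = 3+8+12+11+4 = 38 ⇒ 38 hours.
Incubate is on the critical path; changing it to 10 makes that path 36 hours.
No other chain overtakes it, so the finish is 36 hours.
Change in finish: 36 − 38 = -2 hours.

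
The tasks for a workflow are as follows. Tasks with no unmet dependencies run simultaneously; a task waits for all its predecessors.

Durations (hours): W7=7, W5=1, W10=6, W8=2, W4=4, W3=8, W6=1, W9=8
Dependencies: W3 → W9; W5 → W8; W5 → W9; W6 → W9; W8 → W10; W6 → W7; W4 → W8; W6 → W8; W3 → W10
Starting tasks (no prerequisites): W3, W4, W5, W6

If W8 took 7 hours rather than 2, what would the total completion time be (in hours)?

The binding path is W3→W9 = 8+8 = 16; finish at 16 hours.
W8 has 4 hours of float (longest path through it is 12).
New critical path: W4→W8→W10 = 4+7+6 = 17 ⇒ 17 hours.

17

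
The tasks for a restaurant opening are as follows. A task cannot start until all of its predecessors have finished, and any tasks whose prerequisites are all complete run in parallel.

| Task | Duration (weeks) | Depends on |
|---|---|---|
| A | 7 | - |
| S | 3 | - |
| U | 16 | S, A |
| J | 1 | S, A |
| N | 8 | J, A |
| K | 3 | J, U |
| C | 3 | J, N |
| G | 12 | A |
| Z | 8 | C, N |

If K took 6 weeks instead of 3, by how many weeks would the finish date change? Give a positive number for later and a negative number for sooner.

Baseline: A→J→N→C→Z = 7+1+8+3+8 = 27 → 27 weeks.
K has 1 week of float (longest path through it is 26).
Now A→U→K = 7+16+6 = 29 is longest, so the finish becomes 29 weeks.
Change in finish: 29 − 27 = +2 weeks.

2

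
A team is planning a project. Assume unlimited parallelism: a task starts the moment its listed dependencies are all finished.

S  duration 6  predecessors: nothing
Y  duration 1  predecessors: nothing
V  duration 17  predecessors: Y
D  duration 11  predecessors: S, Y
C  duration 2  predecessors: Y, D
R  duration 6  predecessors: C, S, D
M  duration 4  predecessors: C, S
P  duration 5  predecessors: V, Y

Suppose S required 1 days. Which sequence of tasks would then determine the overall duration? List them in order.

The binding path is S→D→C→R = 6+11+2+6 = 25; finish at 25 days.
S is on the critical path; changing it to 1 makes that path 20 days.
The binding chain switches to Y→V→P = 1+17+5 = 23; finish 23 days.

Y, V, P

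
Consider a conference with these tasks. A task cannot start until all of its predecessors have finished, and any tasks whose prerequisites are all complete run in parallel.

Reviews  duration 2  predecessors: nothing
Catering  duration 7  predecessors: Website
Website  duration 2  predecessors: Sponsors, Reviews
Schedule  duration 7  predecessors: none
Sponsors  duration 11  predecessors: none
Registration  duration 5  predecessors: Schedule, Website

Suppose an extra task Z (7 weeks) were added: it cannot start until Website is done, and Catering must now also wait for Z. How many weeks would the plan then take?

27

Originally the plan takes 20 weeks.
With Z inserted, Catering now waits for max(Website, Z).
New critical path: Sponsors→Website→Z→Catering = 11+2+7+7 = 27 ⇒ 27 weeks.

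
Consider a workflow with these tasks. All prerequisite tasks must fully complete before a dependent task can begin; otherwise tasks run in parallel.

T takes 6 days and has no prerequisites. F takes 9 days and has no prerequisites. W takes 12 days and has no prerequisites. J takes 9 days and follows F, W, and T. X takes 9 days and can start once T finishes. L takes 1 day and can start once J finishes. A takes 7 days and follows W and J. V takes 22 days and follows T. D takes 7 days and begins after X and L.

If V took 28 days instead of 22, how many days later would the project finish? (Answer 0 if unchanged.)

5

Actual critical path: W→J→L→D = 12+9+1+7 = 29 ⇒ 29 days.
The longest path through V is only 28 days, so V has float 1.
New critical path: T→V = 6+28 = 34 ⇒ 34 days.
Change in finish: 34 − 29 = +5 days.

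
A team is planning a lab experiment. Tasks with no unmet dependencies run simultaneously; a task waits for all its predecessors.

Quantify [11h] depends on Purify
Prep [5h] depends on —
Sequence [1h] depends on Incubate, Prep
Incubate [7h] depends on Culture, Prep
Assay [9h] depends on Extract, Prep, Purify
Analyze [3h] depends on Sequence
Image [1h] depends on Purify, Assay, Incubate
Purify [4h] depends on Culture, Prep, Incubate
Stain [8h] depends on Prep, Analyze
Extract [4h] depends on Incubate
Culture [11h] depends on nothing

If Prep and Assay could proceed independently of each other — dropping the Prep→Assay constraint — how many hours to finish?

33

Original critical path: Culture→Incubate→Purify→Quantify = 11+7+4+11 = 33 ⇒ 33 hours.
Dropping Prep→Assay doesn't change Assay's earliest start (22); another predecessor still binds.
The longest chain is now Culture→Incubate→Purify→Quantify = 11+7+4+11 = 33, so the plan takes 33 hours.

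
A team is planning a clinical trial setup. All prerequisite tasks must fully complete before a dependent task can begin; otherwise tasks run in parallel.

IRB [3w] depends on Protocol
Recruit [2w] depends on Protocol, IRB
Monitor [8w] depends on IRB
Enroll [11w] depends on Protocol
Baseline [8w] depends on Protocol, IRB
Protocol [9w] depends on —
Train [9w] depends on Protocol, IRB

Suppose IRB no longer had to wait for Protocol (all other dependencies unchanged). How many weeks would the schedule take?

20

Original critical path: Protocol→IRB→Train = 9+3+9 = 21 ⇒ 21 weeks.
Without Protocol→IRB, IRB's earliest start moves from 9 to 0.
After: Protocol→Enroll = 9+11 = 20 → 20 weeks.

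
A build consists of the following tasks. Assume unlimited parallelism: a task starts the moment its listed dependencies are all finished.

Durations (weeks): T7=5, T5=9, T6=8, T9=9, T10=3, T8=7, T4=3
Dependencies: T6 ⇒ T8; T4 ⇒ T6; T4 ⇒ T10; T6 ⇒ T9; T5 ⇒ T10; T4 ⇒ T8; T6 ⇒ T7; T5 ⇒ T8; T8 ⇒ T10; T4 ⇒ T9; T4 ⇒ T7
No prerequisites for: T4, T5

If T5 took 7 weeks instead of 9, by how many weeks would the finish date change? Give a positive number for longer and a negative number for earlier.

0

As given, the longest chain is T4→T6→T8→T10 = 3+8+7+3 = 21, so the finish is 21 weeks.
T5 is off the critical path — its longest chain is 19 weeks, giving 2 of slack.
No other chain overtakes it, so the finish is 21 weeks.
Change in finish: 21 − 21 = +0 weeks.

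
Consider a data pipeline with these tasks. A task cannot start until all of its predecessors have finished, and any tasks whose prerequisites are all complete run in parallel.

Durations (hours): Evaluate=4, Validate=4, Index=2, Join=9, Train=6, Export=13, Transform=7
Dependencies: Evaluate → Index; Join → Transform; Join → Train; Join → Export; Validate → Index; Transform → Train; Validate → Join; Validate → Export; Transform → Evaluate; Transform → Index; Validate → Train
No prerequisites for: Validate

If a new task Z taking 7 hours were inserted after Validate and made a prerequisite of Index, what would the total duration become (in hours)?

26

Originally the job takes 26 hours.
With Z inserted, Index now waits for max(Evaluate, Validate, Transform, Z).
New critical path: Validate→Join→Transform→Train = 4+9+7+6 = 26 ⇒ 26 hours.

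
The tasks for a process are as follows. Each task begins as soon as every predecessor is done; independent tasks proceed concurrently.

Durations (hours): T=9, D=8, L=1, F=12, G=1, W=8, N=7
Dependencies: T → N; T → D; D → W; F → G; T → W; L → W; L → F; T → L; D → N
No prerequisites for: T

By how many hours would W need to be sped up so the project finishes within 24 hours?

1

Current finish: 25 hours; target: 24.
W is on every critical path, so each hour cut from W cuts the finish by one (this holds down to a finish of 24).
Need 25 − 24 = 1 hour off W → W becomes 7 hours, finish becomes 24.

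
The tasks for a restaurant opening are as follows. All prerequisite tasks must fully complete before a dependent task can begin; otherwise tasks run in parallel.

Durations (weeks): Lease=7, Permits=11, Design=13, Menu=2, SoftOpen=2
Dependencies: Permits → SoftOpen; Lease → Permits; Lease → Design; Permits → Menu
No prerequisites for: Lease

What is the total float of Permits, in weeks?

The longest chain is Lease→Permits→Menu = 7+11+2 = 20; overall finish 20 weeks.
The longest chain containing Permits totals 20 weeks.
So Permits can slip 18 − 18 = 0 weeks.

0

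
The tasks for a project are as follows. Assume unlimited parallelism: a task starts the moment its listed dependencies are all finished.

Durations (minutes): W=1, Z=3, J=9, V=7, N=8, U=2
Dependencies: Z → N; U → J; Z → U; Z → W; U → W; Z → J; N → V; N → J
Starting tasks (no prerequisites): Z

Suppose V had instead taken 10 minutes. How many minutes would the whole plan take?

Critical path before the change: Z→N→J = 3+8+9 = 20 giving 20 minutes.
The longest path through V is only 18 minutes, so V has float 2.
Now Z→N→V = 3+8+10 = 21 is longest, so the finish becomes 21 minutes.

21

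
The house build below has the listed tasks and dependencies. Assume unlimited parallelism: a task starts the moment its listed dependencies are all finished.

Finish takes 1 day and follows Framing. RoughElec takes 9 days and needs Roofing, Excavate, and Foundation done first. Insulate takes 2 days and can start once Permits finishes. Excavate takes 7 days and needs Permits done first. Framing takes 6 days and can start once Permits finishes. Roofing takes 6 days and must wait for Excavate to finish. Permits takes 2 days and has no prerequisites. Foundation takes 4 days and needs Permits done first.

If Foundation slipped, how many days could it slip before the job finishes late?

9

Permits→Excavate→Roofing→RoughElec = 2+7+6+9 = 24 sets the makespan at 24 days.
Longest path through Foundation: 15 days (earliest finish 6, latest finish 15).
So Foundation can slip 15 − 6 = 9 days.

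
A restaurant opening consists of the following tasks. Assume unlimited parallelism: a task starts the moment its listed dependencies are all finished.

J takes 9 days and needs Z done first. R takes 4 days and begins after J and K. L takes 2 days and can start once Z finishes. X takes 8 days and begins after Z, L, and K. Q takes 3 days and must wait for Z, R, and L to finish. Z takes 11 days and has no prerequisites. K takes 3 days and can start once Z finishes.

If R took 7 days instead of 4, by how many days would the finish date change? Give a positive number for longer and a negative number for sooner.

Baseline: Z→J→R→Q = 11+9+4+3 = 27 → 27 days.
Since R is critical, the +3 change carries straight to that chain (now 30 days).
The critical path is still Z→J→R→Q; finish is now 30 days.
Change in finish: 30 − 27 = +3 days.

3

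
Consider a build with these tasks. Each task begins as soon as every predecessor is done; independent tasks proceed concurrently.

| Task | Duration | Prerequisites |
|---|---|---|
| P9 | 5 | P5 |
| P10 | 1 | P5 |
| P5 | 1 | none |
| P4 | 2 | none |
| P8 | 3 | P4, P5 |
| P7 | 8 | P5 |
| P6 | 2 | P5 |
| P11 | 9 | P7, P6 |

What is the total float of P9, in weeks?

12

Critical path: P5→P7→P11 = 1+8+9 = 18, so the finish is 18 weeks.
The longest chain containing P9 totals 6 weeks.
Float = 18 − 6 = 12.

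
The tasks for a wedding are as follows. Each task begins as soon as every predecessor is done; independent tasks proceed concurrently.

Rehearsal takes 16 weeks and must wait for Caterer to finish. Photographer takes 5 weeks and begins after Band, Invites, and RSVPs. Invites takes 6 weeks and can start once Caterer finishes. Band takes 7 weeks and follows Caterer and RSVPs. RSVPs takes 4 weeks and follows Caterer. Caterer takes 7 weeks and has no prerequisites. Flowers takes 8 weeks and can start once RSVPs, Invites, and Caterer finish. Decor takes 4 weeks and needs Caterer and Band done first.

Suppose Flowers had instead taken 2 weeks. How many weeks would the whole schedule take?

Actual critical path: Caterer→RSVPs→Band→Photographer = 7+4+7+5 = 23 ⇒ 23 weeks.
The longest path through Flowers is only 21 weeks, so Flowers has float 2.
No other chain overtakes it, so the finish is 23 weeks.

23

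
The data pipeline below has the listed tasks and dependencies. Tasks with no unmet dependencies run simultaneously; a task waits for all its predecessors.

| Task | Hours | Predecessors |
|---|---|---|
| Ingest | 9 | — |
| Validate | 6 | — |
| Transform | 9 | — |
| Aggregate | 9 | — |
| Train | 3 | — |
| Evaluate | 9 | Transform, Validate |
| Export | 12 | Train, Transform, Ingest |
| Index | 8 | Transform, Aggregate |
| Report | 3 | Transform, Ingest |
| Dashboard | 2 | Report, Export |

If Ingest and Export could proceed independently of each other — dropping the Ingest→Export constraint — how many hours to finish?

Before: longest chain Ingest→Export→Dashboard = 9+12+2 = 23, finish 23.
Dropping Ingest→Export doesn't change Export's earliest start (9); another predecessor still binds.
After: Transform→Export→Dashboard = 9+12+2 = 23 → 23 hours.

23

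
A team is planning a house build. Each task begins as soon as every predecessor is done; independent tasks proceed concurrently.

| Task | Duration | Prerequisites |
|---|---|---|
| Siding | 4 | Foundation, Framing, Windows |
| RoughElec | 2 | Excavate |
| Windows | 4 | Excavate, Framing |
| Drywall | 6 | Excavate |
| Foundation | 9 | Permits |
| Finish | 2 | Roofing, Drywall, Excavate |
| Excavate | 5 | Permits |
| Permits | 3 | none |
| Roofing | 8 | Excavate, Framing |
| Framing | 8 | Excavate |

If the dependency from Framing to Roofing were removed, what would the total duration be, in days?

With the dependency in place, Permits→Excavate→Framing→Roofing→Finish = 3+5+8+8+2 = 26 sets the finish at 26 days.
Without Framing→Roofing, Roofing's earliest start moves from 16 to 8.
The longest chain is now Permits→Excavate→Framing→Windows→Siding = 3+5+8+4+4 = 24, so the house build takes 24 days.

24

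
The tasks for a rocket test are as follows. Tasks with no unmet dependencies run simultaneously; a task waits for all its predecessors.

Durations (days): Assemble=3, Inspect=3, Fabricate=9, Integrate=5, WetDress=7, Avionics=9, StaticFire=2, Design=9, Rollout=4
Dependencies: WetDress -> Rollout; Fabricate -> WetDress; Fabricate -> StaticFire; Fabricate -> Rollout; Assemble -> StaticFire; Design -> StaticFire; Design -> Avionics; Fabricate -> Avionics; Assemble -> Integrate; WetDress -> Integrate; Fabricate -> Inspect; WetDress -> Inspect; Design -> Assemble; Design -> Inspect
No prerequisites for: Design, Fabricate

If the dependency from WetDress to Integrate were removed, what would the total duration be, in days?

Before: longest chain Fabricate→WetDress→Integrate = 9+7+5 = 21, finish 21.
Without WetDress→Integrate, Integrate's earliest start moves from 16 to 12.
After: Fabricate→WetDress→Rollout = 9+7+4 = 20 → 20 days.

20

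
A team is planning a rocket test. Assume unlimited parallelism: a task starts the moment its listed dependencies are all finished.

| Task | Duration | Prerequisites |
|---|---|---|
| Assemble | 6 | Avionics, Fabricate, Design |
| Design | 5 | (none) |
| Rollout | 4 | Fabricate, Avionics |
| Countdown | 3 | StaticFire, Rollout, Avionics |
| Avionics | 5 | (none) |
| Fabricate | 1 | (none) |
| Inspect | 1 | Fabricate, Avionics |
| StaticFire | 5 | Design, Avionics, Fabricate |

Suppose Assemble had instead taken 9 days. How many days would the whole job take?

Baseline: Design→StaticFire→Countdown = 5+5+3 = 13 → 13 days.
The longest path through Assemble is only 11 days, so Assemble has float 2.
The binding chain switches to Design→Assemble = 5+9 = 14; finish 14 days.

14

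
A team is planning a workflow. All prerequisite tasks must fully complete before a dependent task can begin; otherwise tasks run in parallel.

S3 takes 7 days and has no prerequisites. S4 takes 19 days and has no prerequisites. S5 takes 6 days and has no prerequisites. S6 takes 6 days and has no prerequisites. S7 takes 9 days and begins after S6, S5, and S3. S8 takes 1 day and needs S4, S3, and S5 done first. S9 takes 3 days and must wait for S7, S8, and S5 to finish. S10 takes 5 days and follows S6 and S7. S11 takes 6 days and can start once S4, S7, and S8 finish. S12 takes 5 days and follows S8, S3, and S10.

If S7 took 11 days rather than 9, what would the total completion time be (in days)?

As given, the longest chain is S3→S7→S10→S12 = 7+9+5+5 = 26, so the finish is 26 days.
S7 is on the critical path; changing it to 11 makes that path 28 days.
That remains the longest chain; total 28 days.

28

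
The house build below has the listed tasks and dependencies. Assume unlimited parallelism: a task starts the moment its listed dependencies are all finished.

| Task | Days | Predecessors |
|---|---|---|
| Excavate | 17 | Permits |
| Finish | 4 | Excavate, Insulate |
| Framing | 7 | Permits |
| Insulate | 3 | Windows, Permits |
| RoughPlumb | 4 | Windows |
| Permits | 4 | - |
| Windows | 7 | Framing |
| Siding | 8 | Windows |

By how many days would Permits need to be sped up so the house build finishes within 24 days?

Current finish: 26 days; target: 24.
Permits is on every critical path, so each day cut from Permits cuts the finish by one (this holds down to a finish of 23).
Need 26 − 24 = 2 days off Permits → Permits becomes 2 days, finish becomes 24.

2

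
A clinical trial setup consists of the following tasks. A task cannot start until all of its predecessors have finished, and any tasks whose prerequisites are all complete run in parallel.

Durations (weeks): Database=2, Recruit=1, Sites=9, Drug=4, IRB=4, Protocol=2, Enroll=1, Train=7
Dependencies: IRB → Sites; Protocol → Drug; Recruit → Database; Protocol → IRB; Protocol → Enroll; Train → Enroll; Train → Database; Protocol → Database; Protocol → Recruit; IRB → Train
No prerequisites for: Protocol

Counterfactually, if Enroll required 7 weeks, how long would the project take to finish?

20

Baseline: Protocol→IRB→Sites = 2+4+9 = 15 → 15 weeks.
The longest path through Enroll is only 14 weeks, so Enroll has float 1.
New critical path: Protocol→IRB→Train→Enroll = 2+4+7+7 = 20 ⇒ 20 weeks.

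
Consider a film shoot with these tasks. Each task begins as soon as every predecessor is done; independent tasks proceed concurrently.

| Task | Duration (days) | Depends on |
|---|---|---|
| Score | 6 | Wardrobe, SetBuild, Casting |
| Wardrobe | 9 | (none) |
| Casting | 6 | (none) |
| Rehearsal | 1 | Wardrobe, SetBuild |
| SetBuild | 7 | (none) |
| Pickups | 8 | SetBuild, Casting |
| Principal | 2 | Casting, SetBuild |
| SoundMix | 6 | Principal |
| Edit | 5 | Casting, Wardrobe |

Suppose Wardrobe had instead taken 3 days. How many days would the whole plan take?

As given, the longest chain is Wardrobe→Score = 9+6 = 15, so the finish is 15 days.
Wardrobe lies on that path, so at 3 days the path becomes 9 days.
New critical path: SetBuild→Principal→SoundMix = 7+2+6 = 15 ⇒ 15 days.

15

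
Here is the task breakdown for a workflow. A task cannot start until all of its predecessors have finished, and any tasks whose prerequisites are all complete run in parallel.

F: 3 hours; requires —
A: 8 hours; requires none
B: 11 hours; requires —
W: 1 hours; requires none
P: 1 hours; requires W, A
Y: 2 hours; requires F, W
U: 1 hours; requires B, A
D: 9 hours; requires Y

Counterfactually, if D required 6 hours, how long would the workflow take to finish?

12

The binding path is F→Y→D = 3+2+9 = 14; finish at 14 hours.
D lies on that path, so at 6 hours the path becomes 11 hours.
New critical path: B→U = 11+1 = 12 ⇒ 12 hours.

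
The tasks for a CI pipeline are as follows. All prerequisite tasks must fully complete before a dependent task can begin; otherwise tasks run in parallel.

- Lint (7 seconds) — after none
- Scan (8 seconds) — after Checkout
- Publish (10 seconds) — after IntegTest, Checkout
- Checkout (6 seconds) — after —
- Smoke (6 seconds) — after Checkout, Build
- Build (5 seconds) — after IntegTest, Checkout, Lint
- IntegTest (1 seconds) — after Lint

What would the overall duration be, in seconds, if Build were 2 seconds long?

18

The binding path is Lint→IntegTest→Build→Smoke = 7+1+5+6 = 19; finish at 19 seconds.
Build is on the critical path; changing it to 2 makes that path 16 seconds.
Now Lint→IntegTest→Publish = 7+1+10 = 18 is longest, so the finish becomes 18 seconds.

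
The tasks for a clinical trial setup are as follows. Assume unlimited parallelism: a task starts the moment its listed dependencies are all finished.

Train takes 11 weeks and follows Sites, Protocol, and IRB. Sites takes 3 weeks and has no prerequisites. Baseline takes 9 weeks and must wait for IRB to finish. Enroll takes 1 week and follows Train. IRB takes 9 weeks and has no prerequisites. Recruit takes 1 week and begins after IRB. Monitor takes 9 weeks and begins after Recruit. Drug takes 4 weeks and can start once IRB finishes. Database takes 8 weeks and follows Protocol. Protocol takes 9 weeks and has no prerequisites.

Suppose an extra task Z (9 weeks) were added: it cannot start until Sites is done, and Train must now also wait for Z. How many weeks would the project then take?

24

Originally the project takes 21 weeks.
With Z inserted, Train now waits for max(Sites, Protocol, IRB, Z).
New critical path: Sites→Z→Train→Enroll = 3+9+11+1 = 24 ⇒ 24 weeks.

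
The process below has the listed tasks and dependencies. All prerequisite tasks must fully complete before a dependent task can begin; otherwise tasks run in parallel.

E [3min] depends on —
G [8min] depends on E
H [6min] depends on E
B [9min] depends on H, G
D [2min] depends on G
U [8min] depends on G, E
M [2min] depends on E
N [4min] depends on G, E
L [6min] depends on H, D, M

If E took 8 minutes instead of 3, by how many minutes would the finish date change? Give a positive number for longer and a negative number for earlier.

5

Critical path before the change: E→G→B = 3+8+9 = 20 giving 20 minutes.
E lies on that path, so at 8 minutes the path becomes 25 minutes.
No other chain overtakes it, so the finish is 25 minutes.
Change in finish: 25 − 20 = +5 minutes.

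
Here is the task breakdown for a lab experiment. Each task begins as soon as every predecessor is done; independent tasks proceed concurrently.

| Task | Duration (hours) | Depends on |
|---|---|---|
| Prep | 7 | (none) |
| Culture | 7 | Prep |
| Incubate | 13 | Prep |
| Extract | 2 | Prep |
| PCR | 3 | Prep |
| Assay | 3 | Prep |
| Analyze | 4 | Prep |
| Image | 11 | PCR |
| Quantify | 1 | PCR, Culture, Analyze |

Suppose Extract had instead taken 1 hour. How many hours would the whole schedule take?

21

Critical path before the change: Prep→PCR→Image = 7+3+11 = 21 giving 21 hours.
The longest path through Extract is only 9 hours, so Extract has float 12.
The critical path is still Prep→PCR→Image; finish is now 21 hours.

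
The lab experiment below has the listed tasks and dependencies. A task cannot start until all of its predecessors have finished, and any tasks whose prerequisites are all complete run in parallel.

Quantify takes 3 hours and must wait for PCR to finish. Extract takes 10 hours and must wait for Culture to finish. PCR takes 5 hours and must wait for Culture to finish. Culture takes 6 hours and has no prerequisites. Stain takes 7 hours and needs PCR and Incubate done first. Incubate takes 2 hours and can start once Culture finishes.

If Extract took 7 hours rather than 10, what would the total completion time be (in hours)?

The binding path is Culture→PCR→Stain = 6+5+7 = 18; finish at 18 hours.
The longest path through Extract is only 16 hours, so Extract has float 2.
No other chain overtakes it, so the finish is 18 hours.

18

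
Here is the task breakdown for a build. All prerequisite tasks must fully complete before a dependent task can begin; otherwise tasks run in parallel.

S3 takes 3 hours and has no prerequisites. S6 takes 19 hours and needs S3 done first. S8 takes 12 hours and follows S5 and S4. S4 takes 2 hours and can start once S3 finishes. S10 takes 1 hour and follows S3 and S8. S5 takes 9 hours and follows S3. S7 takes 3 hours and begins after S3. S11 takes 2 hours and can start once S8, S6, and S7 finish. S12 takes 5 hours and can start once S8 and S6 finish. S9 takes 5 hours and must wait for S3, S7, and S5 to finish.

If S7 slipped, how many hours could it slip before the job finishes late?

18

The longest chain is S3→S5→S8→S12 = 3+9+12+5 = 29; overall finish 29 hours.
The longest chain containing S7 totals 11 hours.
Slack of S7 = 21 − 3 = 18 hours.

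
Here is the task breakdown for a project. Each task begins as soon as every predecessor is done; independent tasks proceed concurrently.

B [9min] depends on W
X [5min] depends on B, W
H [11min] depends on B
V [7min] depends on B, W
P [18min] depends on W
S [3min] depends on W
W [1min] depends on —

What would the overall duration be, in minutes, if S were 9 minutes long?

As given, the longest chain is W→B→H = 1+9+11 = 21, so the finish is 21 minutes.
S has 17 minutes of float (longest path through it is 4).
The critical path is still W→B→H; finish is now 21 minutes.

21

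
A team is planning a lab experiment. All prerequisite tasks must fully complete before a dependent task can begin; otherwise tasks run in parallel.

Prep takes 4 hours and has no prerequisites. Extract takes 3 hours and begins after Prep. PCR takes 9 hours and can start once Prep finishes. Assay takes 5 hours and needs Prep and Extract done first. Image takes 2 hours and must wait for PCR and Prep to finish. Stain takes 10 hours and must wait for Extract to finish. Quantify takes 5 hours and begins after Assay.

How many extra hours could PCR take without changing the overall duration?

2

The longest chain is Prep→Extract→Assay→Quantify = 4+3+5+5 = 17; overall finish 17 hours.
Longest path through PCR: 15 hours (earliest finish 13, latest finish 15).
Float = 17 − 15 = 2.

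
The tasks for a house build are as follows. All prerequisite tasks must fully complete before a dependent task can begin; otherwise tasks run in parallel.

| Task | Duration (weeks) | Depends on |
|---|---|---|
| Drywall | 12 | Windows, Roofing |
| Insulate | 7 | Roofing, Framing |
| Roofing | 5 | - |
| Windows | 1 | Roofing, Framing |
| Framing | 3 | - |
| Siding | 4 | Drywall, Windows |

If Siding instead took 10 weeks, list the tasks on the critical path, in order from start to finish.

Baseline: Roofing→Windows→Drywall→Siding = 5+1+12+4 = 22 → 22 weeks.
Since Siding is critical, the +6 change carries straight to that chain (now 28 weeks).
No other chain overtakes it, so the finish is 28 weeks.

Roofing, Windows, Drywall, Siding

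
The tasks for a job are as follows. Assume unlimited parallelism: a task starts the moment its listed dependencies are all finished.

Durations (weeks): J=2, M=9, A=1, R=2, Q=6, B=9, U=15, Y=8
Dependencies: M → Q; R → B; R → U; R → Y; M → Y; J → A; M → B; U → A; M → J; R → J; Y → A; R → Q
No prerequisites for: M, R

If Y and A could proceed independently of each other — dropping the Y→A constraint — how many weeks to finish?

Before: longest chain M→B = 9+9 = 18, finish 18.
Dropping Y→A doesn't change A's earliest start (17); another predecessor still binds.
New critical path: M→B = 9+9 = 18 ⇒ 18 weeks.

18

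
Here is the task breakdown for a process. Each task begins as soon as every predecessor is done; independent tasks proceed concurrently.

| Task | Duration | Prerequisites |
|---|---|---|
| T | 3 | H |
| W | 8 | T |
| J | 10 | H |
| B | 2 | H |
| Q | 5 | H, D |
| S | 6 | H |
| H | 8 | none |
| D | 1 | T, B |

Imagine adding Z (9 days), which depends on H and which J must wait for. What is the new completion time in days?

27

Originally the process takes 19 days.
With Z inserted, J now waits for max(H, Z).
New critical path: H→Z→J = 8+9+10 = 27 ⇒ 27 days.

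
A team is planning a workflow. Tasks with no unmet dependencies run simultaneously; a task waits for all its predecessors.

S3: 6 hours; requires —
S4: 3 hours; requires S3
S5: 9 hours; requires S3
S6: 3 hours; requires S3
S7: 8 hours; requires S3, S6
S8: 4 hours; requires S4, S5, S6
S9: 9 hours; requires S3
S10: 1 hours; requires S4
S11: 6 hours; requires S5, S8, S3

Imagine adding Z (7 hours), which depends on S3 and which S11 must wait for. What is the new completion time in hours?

25

Originally the schedule takes 25 hours.
With Z inserted, S11 now waits for max(S5, S8, S3, Z).
New critical path: S3→S5→S8→S11 = 6+9+4+6 = 25 ⇒ 25 hours.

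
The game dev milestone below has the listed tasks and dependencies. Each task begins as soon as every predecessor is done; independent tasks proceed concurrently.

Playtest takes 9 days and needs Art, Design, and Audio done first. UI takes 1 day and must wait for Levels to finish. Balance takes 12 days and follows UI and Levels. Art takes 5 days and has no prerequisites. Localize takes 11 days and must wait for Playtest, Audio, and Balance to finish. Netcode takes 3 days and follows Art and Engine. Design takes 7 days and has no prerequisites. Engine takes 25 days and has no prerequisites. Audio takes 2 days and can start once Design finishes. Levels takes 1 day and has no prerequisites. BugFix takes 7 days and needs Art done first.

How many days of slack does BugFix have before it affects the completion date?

The longest chain is Design→Audio→Playtest→Localize = 7+2+9+11 = 29; overall finish 29 days.
The longest chain containing BugFix totals 12 days.
Float = 29 − 12 = 17.

17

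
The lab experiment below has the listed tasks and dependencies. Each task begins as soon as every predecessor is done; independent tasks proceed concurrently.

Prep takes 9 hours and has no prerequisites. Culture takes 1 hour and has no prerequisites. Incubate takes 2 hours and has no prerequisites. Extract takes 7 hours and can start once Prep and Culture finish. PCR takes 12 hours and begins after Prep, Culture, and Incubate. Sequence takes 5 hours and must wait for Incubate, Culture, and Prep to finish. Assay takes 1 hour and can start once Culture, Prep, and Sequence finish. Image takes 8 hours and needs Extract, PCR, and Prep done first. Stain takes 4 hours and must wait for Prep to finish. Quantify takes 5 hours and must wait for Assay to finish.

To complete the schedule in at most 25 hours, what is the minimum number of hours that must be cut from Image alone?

4

Current finish: 29 hours; target: 25.
Image is on every critical path, so each hour cut from Image cuts the finish by one (this holds down to a finish of 22).
Need 29 − 25 = 4 hours off Image → Image becomes 4 hours, finish becomes 25.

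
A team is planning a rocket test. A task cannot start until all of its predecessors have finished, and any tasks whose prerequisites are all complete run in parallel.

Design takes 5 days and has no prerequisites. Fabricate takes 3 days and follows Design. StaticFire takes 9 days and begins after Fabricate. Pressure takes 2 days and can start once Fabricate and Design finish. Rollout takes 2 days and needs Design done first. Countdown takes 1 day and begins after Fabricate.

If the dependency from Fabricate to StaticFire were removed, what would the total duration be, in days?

10

With the dependency in place, Design→Fabricate→StaticFire = 5+3+9 = 17 sets the finish at 17 days.
Without Fabricate→StaticFire, StaticFire's earliest start moves from 8 to 0.
After: Design→Fabricate→Pressure = 5+3+2 = 10 → 10 days.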